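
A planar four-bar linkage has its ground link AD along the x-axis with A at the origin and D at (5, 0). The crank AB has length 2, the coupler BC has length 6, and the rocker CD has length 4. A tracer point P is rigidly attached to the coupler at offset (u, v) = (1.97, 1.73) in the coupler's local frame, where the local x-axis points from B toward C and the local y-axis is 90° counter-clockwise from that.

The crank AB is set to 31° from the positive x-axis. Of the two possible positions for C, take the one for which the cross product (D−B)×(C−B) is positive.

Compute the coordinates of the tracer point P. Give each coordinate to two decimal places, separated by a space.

2.89 3.38

A=(0,0), D=(5.00,0)
B = A + 2.00·(cos31°, sin31°) = (1.7143, 1.0301)
|BD| = 3.4433
circle(B,6.00) ∩ circle(D,4.00): a=4.6258, h=3.8212
  candidates: C₊=(7.2714,3.2925) cross=13.158; C₋=(4.9852,-4.0000) cross=-13.158
  mode + wants cross > 0 → take C=(7.2714,3.2925) (cross=13.158)
ex = (C−B)/|BC| = (0.9262,0.3771); ey = (-0.3771,0.9262)
P = B + 1.97·ex + 1.73·ey = (2.8866,3.3752)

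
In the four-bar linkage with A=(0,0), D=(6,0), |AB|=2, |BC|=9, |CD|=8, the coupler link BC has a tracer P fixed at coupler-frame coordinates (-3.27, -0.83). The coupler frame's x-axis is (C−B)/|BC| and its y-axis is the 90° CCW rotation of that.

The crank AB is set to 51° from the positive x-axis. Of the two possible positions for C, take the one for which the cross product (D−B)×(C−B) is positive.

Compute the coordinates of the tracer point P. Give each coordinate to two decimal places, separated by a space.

A=(0,0), D=(6.00,0)
B = A + 2.00·(cos51°, sin51°) = (1.2586, 1.5543)
|BD| = 4.9896
circle(B,9.00) ∩ circle(D,8.00): a=4.1983, h=7.9608
  candidates: C₊=(7.7279,7.8112) cross=39.721; C₋=(2.7683,-7.3182) cross=-39.721
  mode + wants cross > 0 → take C=(7.7279,7.8112) (cross=39.721)
ex = (C−B)/|BC| = (0.7188,0.6952); ey = (-0.6952,0.7188)
P = B + -3.27·ex + -0.83·ey = (-0.5148,-1.3156)

-0.51 -1.32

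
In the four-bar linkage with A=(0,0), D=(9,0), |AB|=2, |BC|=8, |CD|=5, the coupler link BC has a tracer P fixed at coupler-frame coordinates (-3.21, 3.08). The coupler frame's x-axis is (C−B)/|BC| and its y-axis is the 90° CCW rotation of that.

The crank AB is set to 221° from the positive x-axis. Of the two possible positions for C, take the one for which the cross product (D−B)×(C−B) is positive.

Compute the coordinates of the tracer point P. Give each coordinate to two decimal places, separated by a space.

A=(0,0), D=(9.00,0)
B = A + 2.00·(cos221°, sin221°) = (-1.5094, -1.3121)
|BD| = 10.5910
circle(B,8.00) ∩ circle(D,5.00): a=7.1367, h=3.6149
  candidates: C₊=(5.1244,3.1591) cross=38.286; C₋=(6.0201,-4.0150) cross=-38.286
  mode + wants cross > 0 → take C=(5.1244,3.1591) (cross=38.286)
ex = (C−B)/|BC| = (0.8292,0.5589); ey = (-0.5589,0.8292)
P = B + -3.21·ex + 3.08·ey = (-5.8927,-0.5522)

-5.89 -0.55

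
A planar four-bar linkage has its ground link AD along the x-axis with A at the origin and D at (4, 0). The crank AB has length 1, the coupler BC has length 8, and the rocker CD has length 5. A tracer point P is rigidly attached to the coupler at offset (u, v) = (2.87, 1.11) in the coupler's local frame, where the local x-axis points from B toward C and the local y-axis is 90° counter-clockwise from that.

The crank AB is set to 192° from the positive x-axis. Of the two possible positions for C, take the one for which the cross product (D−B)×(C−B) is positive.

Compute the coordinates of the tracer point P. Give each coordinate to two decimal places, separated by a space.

A=(0,0), D=(4.00,0)
B = A + 1.00·(cos192°, sin192°) = (-0.9781, -0.2079)
|BD| = 4.9825
circle(B,8.00) ∩ circle(D,5.00): a=6.4050, h=4.7934
  candidates: C₊=(5.2212,4.8486) cross=23.883; C₋=(5.6212,-4.7299) cross=-23.883
  mode + wants cross > 0 → take C=(5.2212,4.8486) (cross=23.883)
ex = (C−B)/|BC| = (0.7749,0.6321); ey = (-0.6321,0.7749)
P = B + 2.87·ex + 1.11·ey = (0.5443,2.4663)

0.54 2.47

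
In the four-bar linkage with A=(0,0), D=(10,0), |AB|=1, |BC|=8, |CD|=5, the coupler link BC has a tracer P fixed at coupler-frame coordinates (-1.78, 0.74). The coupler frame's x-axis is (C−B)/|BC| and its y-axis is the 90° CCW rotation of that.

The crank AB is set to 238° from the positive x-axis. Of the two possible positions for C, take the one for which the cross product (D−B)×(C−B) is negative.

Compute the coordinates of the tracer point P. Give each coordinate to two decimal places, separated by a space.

-1.89 0.51

A=(0,0), D=(10.00,0)
B = A + 1.00·(cos238°, sin238°) = (-0.5299, -0.8480)
|BD| = 10.5640
circle(B,8.00) ∩ circle(D,5.00): a=7.1279, h=3.6322
  candidates: C₊=(6.2834,3.3447) cross=38.371; C₋=(6.8666,-3.8963) cross=-38.371
  mode - wants cross < 0 → take C=(6.8666,-3.8963) (cross=-38.371)
ex = (C−B)/|BC| = (0.9246,-0.3810); ey = (0.3810,0.9246)
P = B + -1.78·ex + 0.74·ey = (-1.8937,0.5144)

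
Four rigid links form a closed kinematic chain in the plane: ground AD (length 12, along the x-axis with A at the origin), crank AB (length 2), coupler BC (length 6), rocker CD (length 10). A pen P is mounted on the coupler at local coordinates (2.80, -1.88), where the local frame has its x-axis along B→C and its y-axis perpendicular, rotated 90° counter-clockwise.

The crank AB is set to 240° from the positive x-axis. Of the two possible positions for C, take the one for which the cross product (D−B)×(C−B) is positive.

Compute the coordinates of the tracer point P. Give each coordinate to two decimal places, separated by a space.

A=(0,0), D=(12.00,0)
B = A + 2.00·(cos240°, sin240°) = (-1.0000, -1.7321)
|BD| = 13.1149
circle(B,6.00) ∩ circle(D,10.00): a=4.1175, h=4.3642
  candidates: C₊=(2.5050,3.1377) cross=57.236; C₋=(3.6578,-5.5143) cross=-57.236
  mode + wants cross > 0 → take C=(2.5050,3.1377) (cross=57.236)
ex = (C−B)/|BC| = (0.5842,0.8116); ey = (-0.8116,0.5842)
P = B + 2.80·ex + -1.88·ey = (2.1615,-0.5577)

2.16 -0.56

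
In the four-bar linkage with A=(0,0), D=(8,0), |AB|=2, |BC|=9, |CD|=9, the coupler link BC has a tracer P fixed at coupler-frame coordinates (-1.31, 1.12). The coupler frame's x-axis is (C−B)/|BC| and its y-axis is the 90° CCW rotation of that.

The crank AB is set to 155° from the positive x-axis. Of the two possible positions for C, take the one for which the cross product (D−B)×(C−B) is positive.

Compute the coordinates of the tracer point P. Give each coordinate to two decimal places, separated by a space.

-3.50 0.51

A=(0,0), D=(8.00,0)
B = A + 2.00·(cos155°, sin155°) = (-1.8126, 0.8452)
|BD| = 9.8490
circle(B,9.00) ∩ circle(D,9.00): a=4.9245, h=7.5332
  candidates: C₊=(3.7402,7.9281) cross=74.194; C₋=(2.4472,-7.0828) cross=-74.194
  mode + wants cross > 0 → take C=(3.7402,7.9281) (cross=74.194)
ex = (C−B)/|BC| = (0.6170,0.7870); ey = (-0.7870,0.6170)
P = B + -1.31·ex + 1.12·ey = (-3.5023,0.5053)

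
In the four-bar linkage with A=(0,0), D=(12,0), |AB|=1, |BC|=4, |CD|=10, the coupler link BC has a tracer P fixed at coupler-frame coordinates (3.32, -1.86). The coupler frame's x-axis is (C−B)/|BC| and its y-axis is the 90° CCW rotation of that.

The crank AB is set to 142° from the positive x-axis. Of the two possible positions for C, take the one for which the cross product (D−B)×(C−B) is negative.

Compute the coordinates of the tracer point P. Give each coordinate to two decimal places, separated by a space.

0.47 -2.98

A=(0,0), D=(12.00,0)
B = A + 1.00·(cos142°, sin142°) = (-0.7880, 0.6157)
|BD| = 12.8028
circle(B,4.00) ∩ circle(D,10.00): a=3.1209, h=2.5020
  candidates: C₊=(2.4496,2.9647) cross=32.033; C₋=(2.2089,-2.0335) cross=-32.033
  mode - wants cross < 0 → take C=(2.2089,-2.0335) (cross=-32.033)
ex = (C−B)/|BC| = (0.7492,-0.6623); ey = (0.6623,0.7492)
P = B + 3.32·ex + -1.86·ey = (0.4676,-2.9768)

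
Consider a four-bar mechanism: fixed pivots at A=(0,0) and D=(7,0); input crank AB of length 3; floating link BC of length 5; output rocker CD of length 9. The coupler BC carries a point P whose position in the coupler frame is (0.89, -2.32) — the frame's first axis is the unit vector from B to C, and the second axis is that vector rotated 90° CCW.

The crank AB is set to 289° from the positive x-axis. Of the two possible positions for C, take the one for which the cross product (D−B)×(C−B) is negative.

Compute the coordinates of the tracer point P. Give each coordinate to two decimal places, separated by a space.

-1.03 -4.30

A=(0,0), D=(7.00,0)
B = A + 3.00·(cos289°, sin289°) = (0.9767, -2.8366)
|BD| = 6.6578
circle(B,5.00) ∩ circle(D,9.00): a=-0.8767, h=4.9225
  candidates: C₊=(-1.9137,1.2433) cross=32.773; C₋=(2.2808,-7.6635) cross=-32.773
  mode - wants cross < 0 → take C=(2.2808,-7.6635) (cross=-32.773)
ex = (C−B)/|BC| = (0.2608,-0.9654); ey = (0.9654,0.2608)
P = B + 0.89·ex + -2.32·ey = (-1.0309,-4.3009)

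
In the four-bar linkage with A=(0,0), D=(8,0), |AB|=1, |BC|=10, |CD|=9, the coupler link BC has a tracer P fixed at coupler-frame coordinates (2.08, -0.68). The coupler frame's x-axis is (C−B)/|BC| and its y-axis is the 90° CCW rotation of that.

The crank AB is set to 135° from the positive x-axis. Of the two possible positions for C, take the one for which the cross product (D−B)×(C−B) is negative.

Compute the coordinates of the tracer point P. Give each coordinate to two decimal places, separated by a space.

A=(0,0), D=(8.00,0)
B = A + 1.00·(cos135°, sin135°) = (-0.7071, 0.7071)
|BD| = 8.7358
circle(B,10.00) ∩ circle(D,9.00): a=5.4554, h=8.3809
  candidates: C₊=(5.4087,8.6189) cross=73.213; C₋=(4.0520,-8.0878) cross=-73.213
  mode - wants cross < 0 → take C=(4.0520,-8.0878) (cross=-73.213)
ex = (C−B)/|BC| = (0.4759,-0.8795); ey = (0.8795,0.4759)
P = B + 2.08·ex + -0.68·ey = (-0.3153,-1.4459)

-0.32 -1.45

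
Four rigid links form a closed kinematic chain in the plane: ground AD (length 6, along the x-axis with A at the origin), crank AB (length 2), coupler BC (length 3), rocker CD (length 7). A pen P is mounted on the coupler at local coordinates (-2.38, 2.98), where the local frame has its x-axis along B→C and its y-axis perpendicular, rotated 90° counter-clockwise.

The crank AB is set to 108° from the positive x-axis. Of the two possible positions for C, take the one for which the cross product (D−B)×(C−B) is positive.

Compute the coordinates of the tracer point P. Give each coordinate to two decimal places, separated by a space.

A=(0,0), D=(6.00,0)
B = A + 2.00·(cos108°, sin108°) = (-0.6180, 1.9021)
|BD| = 6.8860
circle(B,3.00) ∩ circle(D,7.00): a=0.5385, h=2.9513
  candidates: C₊=(0.7148,4.5898) cross=20.322; C₋=(-0.9157,-1.0831) cross=-20.322
  mode + wants cross > 0 → take C=(0.7148,4.5898) (cross=20.322)
ex = (C−B)/|BC| = (0.4443,0.8959); ey = (-0.8959,0.4443)
P = B + -2.38·ex + 2.98·ey = (-4.3452,1.0938)

-4.35 1.09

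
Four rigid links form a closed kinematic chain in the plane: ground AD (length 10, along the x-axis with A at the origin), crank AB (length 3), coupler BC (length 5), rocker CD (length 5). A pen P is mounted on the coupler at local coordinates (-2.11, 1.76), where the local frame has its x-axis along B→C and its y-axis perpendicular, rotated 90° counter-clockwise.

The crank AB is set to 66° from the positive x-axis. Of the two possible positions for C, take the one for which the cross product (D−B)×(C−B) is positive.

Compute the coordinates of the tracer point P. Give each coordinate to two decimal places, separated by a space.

A=(0,0), D=(10.00,0)
B = A + 3.00·(cos66°, sin66°) = (1.2202, 2.7406)
|BD| = 9.1976
circle(B,5.00) ∩ circle(D,5.00): a=4.5988, h=1.9624
  candidates: C₊=(6.1949,3.2436) cross=18.049; C₋=(5.0254,-0.5029) cross=-18.049
  mode + wants cross > 0 → take C=(6.1949,3.2436) (cross=18.049)
ex = (C−B)/|BC| = (0.9949,0.1006); ey = (-0.1006,0.9949)
P = B + -2.11·ex + 1.76·ey = (-1.0561,4.2795)

-1.06 4.28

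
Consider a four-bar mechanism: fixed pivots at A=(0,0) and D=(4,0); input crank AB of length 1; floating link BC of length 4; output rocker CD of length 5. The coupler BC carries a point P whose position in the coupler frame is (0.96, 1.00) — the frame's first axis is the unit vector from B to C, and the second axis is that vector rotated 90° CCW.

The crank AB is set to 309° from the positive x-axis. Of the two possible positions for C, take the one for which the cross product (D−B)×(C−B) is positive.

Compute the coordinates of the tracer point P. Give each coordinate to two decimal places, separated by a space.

-0.48 0.06

A=(0,0), D=(4.00,0)
B = A + 1.00·(cos309°, sin309°) = (0.6293, -0.7771)
|BD| = 3.4591
circle(B,4.00) ∩ circle(D,5.00): a=0.4286, h=3.9770
  candidates: C₊=(0.1535,3.1945) cross=13.757; C₋=(1.9405,-4.5561) cross=-13.757
  mode + wants cross > 0 → take C=(0.1535,3.1945) (cross=13.757)
ex = (C−B)/|BC| = (-0.1190,0.9929); ey = (-0.9929,-0.1190)
P = B + 0.96·ex + 1.00·ey = (-0.4778,0.0571)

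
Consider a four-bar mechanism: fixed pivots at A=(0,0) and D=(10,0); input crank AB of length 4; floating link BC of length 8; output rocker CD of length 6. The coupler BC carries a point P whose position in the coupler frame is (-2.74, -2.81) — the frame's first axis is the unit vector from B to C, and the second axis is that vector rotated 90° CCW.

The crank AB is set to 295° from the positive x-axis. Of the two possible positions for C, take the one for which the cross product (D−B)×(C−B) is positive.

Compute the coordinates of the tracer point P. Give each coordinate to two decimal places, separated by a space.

A=(0,0), D=(10.00,0)
B = A + 4.00·(cos295°, sin295°) = (1.6905, -3.6252)
|BD| = 9.0659
circle(B,8.00) ∩ circle(D,6.00): a=6.0772, h=5.2027
  candidates: C₊=(5.1802,3.5735) cross=47.167; C₋=(9.3411,-5.9637) cross=-47.167
  mode + wants cross > 0 → take C=(5.1802,3.5735) (cross=47.167)
ex = (C−B)/|BC| = (0.4362,0.8998); ey = (-0.8998,0.4362)
P = B + -2.74·ex + -2.81·ey = (3.0238,-7.3166)

3.02 -7.32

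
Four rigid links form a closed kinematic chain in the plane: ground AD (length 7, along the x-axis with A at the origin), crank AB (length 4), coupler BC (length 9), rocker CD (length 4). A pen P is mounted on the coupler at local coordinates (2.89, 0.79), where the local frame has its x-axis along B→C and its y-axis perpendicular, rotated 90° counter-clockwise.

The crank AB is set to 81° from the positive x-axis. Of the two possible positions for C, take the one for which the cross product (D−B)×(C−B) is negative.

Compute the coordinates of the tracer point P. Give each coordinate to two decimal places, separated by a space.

2.83 1.92

A=(0,0), D=(7.00,0)
B = A + 4.00·(cos81°, sin81°) = (0.6257, 3.9508)
|BD| = 7.4993
circle(B,9.00) ∩ circle(D,4.00): a=8.0834, h=3.9571
  candidates: C₊=(9.5811,3.0558) cross=29.676; C₋=(5.4118,-3.6712) cross=-29.676
  mode - wants cross < 0 → take C=(5.4118,-3.6712) (cross=-29.676)
ex = (C−B)/|BC| = (0.5318,-0.8469); ey = (0.8469,0.5318)
P = B + 2.89·ex + 0.79·ey = (2.8316,1.9234)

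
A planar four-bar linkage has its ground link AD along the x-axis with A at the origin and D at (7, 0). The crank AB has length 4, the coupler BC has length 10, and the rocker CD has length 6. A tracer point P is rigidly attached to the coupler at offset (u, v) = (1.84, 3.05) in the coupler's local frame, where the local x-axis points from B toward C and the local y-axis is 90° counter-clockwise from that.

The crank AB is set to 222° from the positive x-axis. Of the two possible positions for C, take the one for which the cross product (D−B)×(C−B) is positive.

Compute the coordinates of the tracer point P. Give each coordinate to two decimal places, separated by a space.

-4.09 0.71

A=(0,0), D=(7.00,0)
B = A + 4.00·(cos222°, sin222°) = (-2.9726, -2.6765)
|BD| = 10.3255
circle(B,10.00) ∩ circle(D,6.00): a=8.2619, h=5.6340
  candidates: C₊=(3.5465,4.9065) cross=58.173; C₋=(6.4673,-5.9763) cross=-58.173
  mode + wants cross > 0 → take C=(3.5465,4.9065) (cross=58.173)
ex = (C−B)/|BC| = (0.6519,0.7583); ey = (-0.7583,0.6519)
P = B + 1.84·ex + 3.05·ey = (-4.0859,0.7071)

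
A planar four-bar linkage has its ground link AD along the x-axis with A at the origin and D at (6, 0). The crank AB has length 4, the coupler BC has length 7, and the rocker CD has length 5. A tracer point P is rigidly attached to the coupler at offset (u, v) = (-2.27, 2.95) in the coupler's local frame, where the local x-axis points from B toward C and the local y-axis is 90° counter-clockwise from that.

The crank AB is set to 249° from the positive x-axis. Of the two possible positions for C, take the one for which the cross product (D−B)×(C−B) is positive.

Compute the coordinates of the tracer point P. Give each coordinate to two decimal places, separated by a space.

-5.09 -4.45

A=(0,0), D=(6.00,0)
B = A + 4.00·(cos249°, sin249°) = (-1.4335, -3.7343)
|BD| = 8.3188
circle(B,7.00) ∩ circle(D,5.00): a=5.6019, h=4.1975
  candidates: C₊=(1.6880,2.5312) cross=34.918; C₋=(5.4565,-4.9704) cross=-34.918
  mode + wants cross > 0 → take C=(1.6880,2.5312) (cross=34.918)
ex = (C−B)/|BC| = (0.4459,0.8951); ey = (-0.8951,0.4459)
P = B + -2.27·ex + 2.95·ey = (-5.0862,-4.4506)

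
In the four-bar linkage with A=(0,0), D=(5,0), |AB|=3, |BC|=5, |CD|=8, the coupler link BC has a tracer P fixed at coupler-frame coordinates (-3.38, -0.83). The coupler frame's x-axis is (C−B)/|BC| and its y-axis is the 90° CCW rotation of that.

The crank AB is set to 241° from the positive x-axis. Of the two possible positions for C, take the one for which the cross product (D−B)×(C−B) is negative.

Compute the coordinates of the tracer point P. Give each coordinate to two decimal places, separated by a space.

A=(0,0), D=(5.00,0)
B = A + 3.00·(cos241°, sin241°) = (-1.4544, -2.6239)
|BD| = 6.9674
circle(B,5.00) ∩ circle(D,8.00): a=0.6849, h=4.9529
  candidates: C₊=(-2.6851,2.2223) cross=34.508; C₋=(1.0453,-6.9542) cross=-34.508
  mode - wants cross < 0 → take C=(1.0453,-6.9542) (cross=-34.508)
ex = (C−B)/|BC| = (0.4999,-0.8661); ey = (0.8661,0.4999)
P = B + -3.38·ex + -0.83·ey = (-3.8631,-0.1115)

-3.86 -0.11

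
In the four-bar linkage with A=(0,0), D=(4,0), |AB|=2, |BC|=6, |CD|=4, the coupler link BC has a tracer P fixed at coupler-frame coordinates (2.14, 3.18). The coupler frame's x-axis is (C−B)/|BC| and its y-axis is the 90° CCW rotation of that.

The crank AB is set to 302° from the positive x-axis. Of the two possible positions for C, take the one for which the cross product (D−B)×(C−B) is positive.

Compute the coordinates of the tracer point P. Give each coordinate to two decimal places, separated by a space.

A=(0,0), D=(4.00,0)
B = A + 2.00·(cos302°, sin302°) = (1.0598, -1.6961)
|BD| = 3.3943
circle(B,6.00) ∩ circle(D,4.00): a=4.6433, h=3.8000
  candidates: C₊=(3.1830,3.9157) cross=12.898; C₋=(6.9807,-2.6675) cross=-12.898
  mode + wants cross > 0 → take C=(3.1830,3.9157) (cross=12.898)
ex = (C−B)/|BC| = (0.3539,0.9353); ey = (-0.9353,0.3539)
P = B + 2.14·ex + 3.18·ey = (-1.1571,1.4307)

-1.16 1.43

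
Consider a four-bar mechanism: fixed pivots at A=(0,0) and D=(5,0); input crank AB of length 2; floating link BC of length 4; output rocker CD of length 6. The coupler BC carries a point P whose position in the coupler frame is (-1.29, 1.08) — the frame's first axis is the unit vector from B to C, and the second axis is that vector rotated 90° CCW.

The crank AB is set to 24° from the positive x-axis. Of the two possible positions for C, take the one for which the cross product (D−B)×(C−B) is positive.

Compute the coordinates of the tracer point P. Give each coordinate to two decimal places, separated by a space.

0.90 -0.59

A=(0,0), D=(5.00,0)
B = A + 2.00·(cos24°, sin24°) = (1.8271, 0.8135)
|BD| = 3.2755
circle(B,4.00) ∩ circle(D,6.00): a=-1.4152, h=3.7413
  candidates: C₊=(1.3854,4.7890) cross=12.255; C₋=(-0.4729,-2.4592) cross=-12.255
  mode + wants cross > 0 → take C=(1.3854,4.7890) (cross=12.255)
ex = (C−B)/|BC| = (-0.1104,0.9939); ey = (-0.9939,-0.1104)
P = B + -1.29·ex + 1.08·ey = (0.8961,-0.5879)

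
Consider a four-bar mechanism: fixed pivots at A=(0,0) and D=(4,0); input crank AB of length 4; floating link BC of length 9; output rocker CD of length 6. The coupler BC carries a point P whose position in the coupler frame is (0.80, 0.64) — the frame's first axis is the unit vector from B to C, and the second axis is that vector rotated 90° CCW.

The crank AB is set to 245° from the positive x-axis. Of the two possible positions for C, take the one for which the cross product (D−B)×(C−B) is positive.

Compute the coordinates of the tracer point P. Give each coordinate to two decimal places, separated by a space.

-2.09 -2.68

A=(0,0), D=(4.00,0)
B = A + 4.00·(cos245°, sin245°) = (-1.6905, -3.6252)
|BD| = 6.7471
circle(B,9.00) ∩ circle(D,6.00): a=6.7083, h=5.9999
  candidates: C₊=(0.7435,5.0394) cross=40.482; C₋=(7.1910,-5.0811) cross=-40.482
  mode + wants cross > 0 → take C=(0.7435,5.0394) (cross=40.482)
ex = (C−B)/|BC| = (0.2704,0.9627); ey = (-0.9627,0.2704)
P = B + 0.80·ex + 0.64·ey = (-2.0903,-2.6820)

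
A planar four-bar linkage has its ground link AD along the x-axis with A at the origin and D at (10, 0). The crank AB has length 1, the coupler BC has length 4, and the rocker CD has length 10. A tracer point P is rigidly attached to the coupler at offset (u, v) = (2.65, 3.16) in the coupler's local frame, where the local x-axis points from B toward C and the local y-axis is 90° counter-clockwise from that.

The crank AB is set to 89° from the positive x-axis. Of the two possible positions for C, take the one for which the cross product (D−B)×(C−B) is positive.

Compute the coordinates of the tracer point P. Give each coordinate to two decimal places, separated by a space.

A=(0,0), D=(10.00,0)
B = A + 1.00·(cos89°, sin89°) = (0.0175, 0.9998)
|BD| = 10.0325
circle(B,4.00) ∩ circle(D,10.00): a=0.8299, h=3.9130
  candidates: C₊=(1.2331,4.8106) cross=39.257; C₋=(0.4532,-2.9763) cross=-39.257
  mode + wants cross > 0 → take C=(1.2331,4.8106) (cross=39.257)
ex = (C−B)/|BC| = (0.3039,0.9527); ey = (-0.9527,0.3039)
P = B + 2.65·ex + 3.16·ey = (-2.1877,4.4849)

-2.19 4.48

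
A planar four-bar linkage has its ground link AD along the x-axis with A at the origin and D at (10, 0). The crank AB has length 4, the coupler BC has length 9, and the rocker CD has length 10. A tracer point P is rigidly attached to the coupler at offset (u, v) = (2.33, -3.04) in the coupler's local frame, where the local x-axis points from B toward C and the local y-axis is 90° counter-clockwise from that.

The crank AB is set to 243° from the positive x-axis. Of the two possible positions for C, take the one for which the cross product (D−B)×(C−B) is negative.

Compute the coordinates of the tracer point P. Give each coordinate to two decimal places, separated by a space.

A=(0,0), D=(10.00,0)
B = A + 4.00·(cos243°, sin243°) = (-1.8160, -3.5640)
|BD| = 12.3418
circle(B,9.00) ∩ circle(D,10.00): a=5.4011, h=7.1991
  candidates: C₊=(1.2761,4.8881) cross=88.850; C₋=(5.4340,-8.8967) cross=-88.850
  mode - wants cross < 0 → take C=(5.4340,-8.8967) (cross=-88.850)
ex = (C−B)/|BC| = (0.8056,-0.5925); ey = (0.5925,0.8056)
P = B + 2.33·ex + -3.04·ey = (-1.7403,-7.3935)

-1.74 -7.39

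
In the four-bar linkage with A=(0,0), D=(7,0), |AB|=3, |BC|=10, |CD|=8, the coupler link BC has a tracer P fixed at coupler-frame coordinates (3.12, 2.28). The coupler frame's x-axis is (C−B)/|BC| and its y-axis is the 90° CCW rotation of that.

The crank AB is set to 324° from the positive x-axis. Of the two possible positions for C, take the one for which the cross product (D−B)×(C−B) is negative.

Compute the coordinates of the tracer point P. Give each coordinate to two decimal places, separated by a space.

A=(0,0), D=(7.00,0)
B = A + 3.00·(cos324°, sin324°) = (2.4271, -1.7634)
|BD| = 4.9012
circle(B,10.00) ∩ circle(D,8.00): a=6.1232, h=7.9061
  candidates: C₊=(5.2957,7.8164) cross=38.749; C₋=(10.9847,-6.9370) cross=-38.749
  mode - wants cross < 0 → take C=(10.9847,-6.9370) (cross=-38.749)
ex = (C−B)/|BC| = (0.8558,-0.5174); ey = (0.5174,0.8558)
P = B + 3.12·ex + 2.28·ey = (6.2766,-1.4264)

6.28 -1.43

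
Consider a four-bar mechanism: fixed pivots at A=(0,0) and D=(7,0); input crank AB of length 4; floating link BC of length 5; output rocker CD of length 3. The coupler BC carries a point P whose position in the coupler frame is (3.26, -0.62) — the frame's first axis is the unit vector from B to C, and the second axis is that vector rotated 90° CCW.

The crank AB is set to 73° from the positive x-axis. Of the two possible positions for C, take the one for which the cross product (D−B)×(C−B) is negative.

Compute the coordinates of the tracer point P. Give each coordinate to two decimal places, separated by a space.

A=(0,0), D=(7.00,0)
B = A + 4.00·(cos73°, sin73°) = (1.1695, 3.8252)
|BD| = 6.9733
circle(B,5.00) ∩ circle(D,3.00): a=4.6339, h=1.8780
  candidates: C₊=(6.0742,2.8536) cross=13.096; C₋=(4.0138,-0.2870) cross=-13.096
  mode - wants cross < 0 → take C=(4.0138,-0.2870) (cross=-13.096)
ex = (C−B)/|BC| = (0.5689,-0.8224); ey = (0.8224,0.5689)
P = B + 3.26·ex + -0.62·ey = (2.5140,0.7914)

2.51 0.79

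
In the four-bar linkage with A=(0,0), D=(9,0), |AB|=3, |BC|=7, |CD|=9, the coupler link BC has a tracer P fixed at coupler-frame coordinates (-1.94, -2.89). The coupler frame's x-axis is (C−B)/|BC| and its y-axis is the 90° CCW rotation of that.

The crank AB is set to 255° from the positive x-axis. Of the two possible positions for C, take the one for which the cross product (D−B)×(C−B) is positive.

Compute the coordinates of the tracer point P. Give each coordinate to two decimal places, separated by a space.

1.57 -5.47

A=(0,0), D=(9.00,0)
B = A + 3.00·(cos255°, sin255°) = (-0.7765, -2.8978)
|BD| = 10.1969
circle(B,7.00) ∩ circle(D,9.00): a=3.5293, h=6.0452
  candidates: C₊=(0.8894,3.9011) cross=61.642; C₋=(4.3253,-7.6907) cross=-61.642
  mode + wants cross > 0 → take C=(0.8894,3.9011) (cross=61.642)
ex = (C−B)/|BC| = (0.2380,0.9713); ey = (-0.9713,0.2380)
P = B + -1.94·ex + -2.89·ey = (1.5688,-5.4698)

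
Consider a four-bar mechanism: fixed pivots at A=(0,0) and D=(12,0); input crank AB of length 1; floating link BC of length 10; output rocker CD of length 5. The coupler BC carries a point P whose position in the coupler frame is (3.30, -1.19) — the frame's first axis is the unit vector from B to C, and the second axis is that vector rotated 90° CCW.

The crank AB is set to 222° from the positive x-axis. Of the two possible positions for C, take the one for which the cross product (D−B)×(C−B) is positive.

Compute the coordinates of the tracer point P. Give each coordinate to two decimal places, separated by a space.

A=(0,0), D=(12.00,0)
B = A + 1.00·(cos222°, sin222°) = (-0.7431, -0.6691)
|BD| = 12.7607
circle(B,10.00) ∩ circle(D,5.00): a=9.3191, h=3.6270
  candidates: C₊=(8.3729,3.4415) cross=46.283; C₋=(8.7533,-3.8025) cross=-46.283
  mode + wants cross > 0 → take C=(8.3729,3.4415) (cross=46.283)
ex = (C−B)/|BC| = (0.9116,0.4111); ey = (-0.4111,0.9116)
P = B + 3.30·ex + -1.19·ey = (2.7543,-0.3974)

2.75 -0.40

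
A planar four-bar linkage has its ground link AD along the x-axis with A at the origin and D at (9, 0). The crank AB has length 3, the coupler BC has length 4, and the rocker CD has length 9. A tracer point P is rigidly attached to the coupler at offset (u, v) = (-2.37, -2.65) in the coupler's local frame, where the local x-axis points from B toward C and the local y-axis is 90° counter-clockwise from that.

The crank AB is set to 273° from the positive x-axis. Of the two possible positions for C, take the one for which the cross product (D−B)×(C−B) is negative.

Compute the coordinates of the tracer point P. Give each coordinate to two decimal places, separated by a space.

-3.38 -2.64

A=(0,0), D=(9.00,0)
B = A + 3.00·(cos273°, sin273°) = (0.1570, -2.9959)
|BD| = 9.3367
circle(B,4.00) ∩ circle(D,9.00): a=1.1875, h=3.8197
  candidates: C₊=(0.0560,1.0028) cross=35.663; C₋=(2.5073,-6.2326) cross=-35.663
  mode - wants cross < 0 → take C=(2.5073,-6.2326) (cross=-35.663)
ex = (C−B)/|BC| = (0.5876,-0.8092); ey = (0.8092,0.5876)
P = B + -2.37·ex + -2.65·ey = (-3.3798,-2.6352)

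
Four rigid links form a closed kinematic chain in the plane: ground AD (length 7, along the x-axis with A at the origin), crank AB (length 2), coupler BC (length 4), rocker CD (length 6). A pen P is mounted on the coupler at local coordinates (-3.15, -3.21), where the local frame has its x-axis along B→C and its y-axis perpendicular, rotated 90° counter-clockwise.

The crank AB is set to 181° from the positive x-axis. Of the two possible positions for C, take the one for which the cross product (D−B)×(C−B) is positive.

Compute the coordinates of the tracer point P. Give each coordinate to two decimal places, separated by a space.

A=(0,0), D=(7.00,0)
B = A + 2.00·(cos181°, sin181°) = (-1.9997, -0.0349)
|BD| = 8.9998
circle(B,4.00) ∩ circle(D,6.00): a=3.3887, h=2.1252
  candidates: C₊=(1.3808,2.1034) cross=19.126; C₋=(1.3973,-2.1469) cross=-19.126
  mode + wants cross > 0 → take C=(1.3808,2.1034) (cross=19.126)
ex = (C−B)/|BC| = (0.8451,0.5346); ey = (-0.5346,0.8451)
P = B + -3.15·ex + -3.21·ey = (-2.9458,-4.4317)

-2.95 -4.43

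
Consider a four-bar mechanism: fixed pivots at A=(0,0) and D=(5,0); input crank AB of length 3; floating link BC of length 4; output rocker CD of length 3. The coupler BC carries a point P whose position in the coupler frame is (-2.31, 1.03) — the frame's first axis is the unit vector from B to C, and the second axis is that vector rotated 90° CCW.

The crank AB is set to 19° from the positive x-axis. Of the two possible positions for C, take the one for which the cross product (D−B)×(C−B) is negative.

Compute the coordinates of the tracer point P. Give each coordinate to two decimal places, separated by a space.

3.13 3.49

A=(0,0), D=(5.00,0)
B = A + 3.00·(cos19°, sin19°) = (2.8366, 0.9767)
|BD| = 2.3737
circle(B,4.00) ∩ circle(D,3.00): a=2.6613, h=2.9862
  candidates: C₊=(6.4909,2.6033) cross=7.088; C₋=(4.0334,-2.8400) cross=-7.088
  mode - wants cross < 0 → take C=(4.0334,-2.8400) (cross=-7.088)
ex = (C−B)/|BC| = (0.2992,-0.9542); ey = (0.9542,0.2992)
P = B + -2.31·ex + 1.03·ey = (3.1282,3.4891)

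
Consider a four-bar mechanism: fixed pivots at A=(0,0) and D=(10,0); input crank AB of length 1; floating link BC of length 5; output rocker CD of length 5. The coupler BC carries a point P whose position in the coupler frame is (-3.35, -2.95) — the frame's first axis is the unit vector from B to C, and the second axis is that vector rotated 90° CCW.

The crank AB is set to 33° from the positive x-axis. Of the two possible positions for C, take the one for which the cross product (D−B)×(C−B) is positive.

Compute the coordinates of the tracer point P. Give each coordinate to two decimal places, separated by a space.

-1.30 -3.37

A=(0,0), D=(10.00,0)
B = A + 1.00·(cos33°, sin33°) = (0.8387, 0.5446)
|BD| = 9.1775
circle(B,5.00) ∩ circle(D,5.00): a=4.5888, h=1.9858
  candidates: C₊=(5.5372,2.2546) cross=18.225; C₋=(5.3015,-1.7100) cross=-18.225
  mode + wants cross > 0 → take C=(5.5372,2.2546) (cross=18.225)
ex = (C−B)/|BC| = (0.9397,0.3420); ey = (-0.3420,0.9397)
P = B + -3.35·ex + -2.95·ey = (-1.3005,-3.3732)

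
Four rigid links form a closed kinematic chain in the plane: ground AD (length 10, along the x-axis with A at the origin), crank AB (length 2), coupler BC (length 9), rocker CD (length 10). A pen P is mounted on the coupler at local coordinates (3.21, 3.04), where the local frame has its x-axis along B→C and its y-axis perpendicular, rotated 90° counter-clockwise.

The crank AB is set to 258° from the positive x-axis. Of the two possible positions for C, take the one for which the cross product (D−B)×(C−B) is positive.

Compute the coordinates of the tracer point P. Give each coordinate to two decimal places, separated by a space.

A=(0,0), D=(10.00,0)
B = A + 2.00·(cos258°, sin258°) = (-0.4158, -1.9563)
|BD| = 10.5979
circle(B,9.00) ∩ circle(D,10.00): a=4.4026, h=7.8497
  candidates: C₊=(2.4621,6.5712) cross=83.190; C₋=(5.3601,-8.8584) cross=-83.190
  mode + wants cross > 0 → take C=(2.4621,6.5712) (cross=83.190)
ex = (C−B)/|BC| = (0.3198,0.9475); ey = (-0.9475,0.3198)
P = B + 3.21·ex + 3.04·ey = (-2.2697,2.0573)

-2.27 2.06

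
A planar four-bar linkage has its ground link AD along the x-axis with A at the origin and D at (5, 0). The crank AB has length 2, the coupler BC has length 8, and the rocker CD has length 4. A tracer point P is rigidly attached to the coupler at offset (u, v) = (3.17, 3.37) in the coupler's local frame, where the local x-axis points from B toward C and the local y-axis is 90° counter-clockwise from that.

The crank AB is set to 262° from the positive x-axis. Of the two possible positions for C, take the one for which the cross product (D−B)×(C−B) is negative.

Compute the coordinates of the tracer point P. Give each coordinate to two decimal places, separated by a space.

3.29 0.96

A=(0,0), D=(5.00,0)
B = A + 2.00·(cos262°, sin262°) = (-0.2783, -1.9805)
|BD| = 5.6377
circle(B,8.00) ∩ circle(D,4.00): a=7.0759, h=3.7325
  candidates: C₊=(5.0353,3.9998) cross=21.043; C₋=(7.6578,-2.9893) cross=-21.043
  mode - wants cross < 0 → take C=(7.6578,-2.9893) (cross=-21.043)
ex = (C−B)/|BC| = (0.9920,-0.1261); ey = (0.1261,0.9920)
P = B + 3.17·ex + 3.37·ey = (3.2913,0.9628)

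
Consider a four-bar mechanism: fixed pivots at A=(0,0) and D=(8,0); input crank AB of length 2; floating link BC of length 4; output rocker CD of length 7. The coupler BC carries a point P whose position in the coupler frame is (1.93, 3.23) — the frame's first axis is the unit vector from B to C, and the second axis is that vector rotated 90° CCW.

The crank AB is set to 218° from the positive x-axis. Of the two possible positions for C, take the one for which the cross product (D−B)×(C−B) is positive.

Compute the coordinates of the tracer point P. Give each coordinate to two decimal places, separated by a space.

A=(0,0), D=(8.00,0)
B = A + 2.00·(cos218°, sin218°) = (-1.5760, -1.2313)
|BD| = 9.6549
circle(B,4.00) ∩ circle(D,7.00): a=3.1184, h=2.5051
  candidates: C₊=(1.1975,1.6510) cross=24.186; C₋=(1.8364,-3.3182) cross=-24.186
  mode + wants cross > 0 → take C=(1.1975,1.6510) (cross=24.186)
ex = (C−B)/|BC| = (0.6934,0.7206); ey = (-0.7206,0.6934)
P = B + 1.93·ex + 3.23·ey = (-2.5653,2.3990)

-2.57 2.40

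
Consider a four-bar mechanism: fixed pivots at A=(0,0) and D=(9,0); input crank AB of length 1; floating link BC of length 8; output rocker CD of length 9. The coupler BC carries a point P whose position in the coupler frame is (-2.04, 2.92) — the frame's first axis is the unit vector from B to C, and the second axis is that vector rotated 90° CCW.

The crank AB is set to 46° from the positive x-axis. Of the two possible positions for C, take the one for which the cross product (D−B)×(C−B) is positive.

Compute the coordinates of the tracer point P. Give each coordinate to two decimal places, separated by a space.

-2.84 0.30

A=(0,0), D=(9.00,0)
B = A + 1.00·(cos46°, sin46°) = (0.6947, 0.7193)
|BD| = 8.3364
circle(B,8.00) ∩ circle(D,9.00): a=3.1486, h=7.3543
  candidates: C₊=(4.4661,7.7746) cross=61.309; C₋=(3.1969,-6.8793) cross=-61.309
  mode + wants cross > 0 → take C=(4.4661,7.7746) (cross=61.309)
ex = (C−B)/|BC| = (0.4714,0.8819); ey = (-0.8819,0.4714)
P = B + -2.04·ex + 2.92·ey = (-2.8422,0.2968)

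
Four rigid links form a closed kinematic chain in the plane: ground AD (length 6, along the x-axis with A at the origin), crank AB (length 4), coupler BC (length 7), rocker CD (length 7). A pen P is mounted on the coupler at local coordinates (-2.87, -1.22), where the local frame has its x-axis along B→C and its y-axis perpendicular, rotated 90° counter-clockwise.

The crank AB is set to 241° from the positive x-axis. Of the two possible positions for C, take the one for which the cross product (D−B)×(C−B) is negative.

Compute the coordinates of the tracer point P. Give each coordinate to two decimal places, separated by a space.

A=(0,0), D=(6.00,0)
B = A + 4.00·(cos241°, sin241°) = (-1.9392, -3.4985)
|BD| = 8.6759
circle(B,7.00) ∩ circle(D,7.00): a=4.3379, h=5.4938
  candidates: C₊=(-0.1850,3.2781) cross=47.664; C₋=(4.2457,-6.7766) cross=-47.664
  mode - wants cross < 0 → take C=(4.2457,-6.7766) (cross=-47.664)
ex = (C−B)/|BC| = (0.8836,-0.4683); ey = (0.4683,0.8836)
P = B + -2.87·ex + -1.22·ey = (-5.0464,-3.2324)

-5.05 -3.23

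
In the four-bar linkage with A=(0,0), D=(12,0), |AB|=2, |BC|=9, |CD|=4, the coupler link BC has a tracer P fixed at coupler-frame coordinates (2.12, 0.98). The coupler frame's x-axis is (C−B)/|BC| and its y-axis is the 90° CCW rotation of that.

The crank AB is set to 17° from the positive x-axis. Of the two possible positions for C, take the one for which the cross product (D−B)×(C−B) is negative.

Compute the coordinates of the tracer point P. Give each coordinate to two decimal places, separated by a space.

A=(0,0), D=(12.00,0)
B = A + 2.00·(cos17°, sin17°) = (1.9126, 0.5847)
|BD| = 10.1043
circle(B,9.00) ∩ circle(D,4.00): a=8.2686, h=3.5539
  candidates: C₊=(10.3730,3.6542) cross=35.910; C₋=(9.9617,-3.4417) cross=-35.910
  mode - wants cross < 0 → take C=(9.9617,-3.4417) (cross=-35.910)
ex = (C−B)/|BC| = (0.8943,-0.4474); ey = (0.4474,0.8943)
P = B + 2.12·ex + 0.98·ey = (4.2471,0.5127)

4.25 0.51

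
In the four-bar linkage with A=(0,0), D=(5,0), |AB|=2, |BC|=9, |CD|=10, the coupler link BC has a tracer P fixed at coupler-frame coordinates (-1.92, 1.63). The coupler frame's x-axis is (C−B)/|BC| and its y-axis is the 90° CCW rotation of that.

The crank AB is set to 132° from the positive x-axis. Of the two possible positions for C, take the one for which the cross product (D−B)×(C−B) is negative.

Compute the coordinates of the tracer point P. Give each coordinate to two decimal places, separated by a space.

A=(0,0), D=(5.00,0)
B = A + 2.00·(cos132°, sin132°) = (-1.3383, 1.4863)
|BD| = 6.5102
circle(B,9.00) ∩ circle(D,10.00): a=1.7958, h=8.8190
  candidates: C₊=(2.4236,9.6624) cross=57.413; C₋=(-1.6032,-7.5098) cross=-57.413
  mode - wants cross < 0 → take C=(-1.6032,-7.5098) (cross=-57.413)
ex = (C−B)/|BC| = (-0.0294,-0.9996); ey = (0.9996,-0.0294)
P = B + -1.92·ex + 1.63·ey = (0.3476,3.3575)

0.35 3.36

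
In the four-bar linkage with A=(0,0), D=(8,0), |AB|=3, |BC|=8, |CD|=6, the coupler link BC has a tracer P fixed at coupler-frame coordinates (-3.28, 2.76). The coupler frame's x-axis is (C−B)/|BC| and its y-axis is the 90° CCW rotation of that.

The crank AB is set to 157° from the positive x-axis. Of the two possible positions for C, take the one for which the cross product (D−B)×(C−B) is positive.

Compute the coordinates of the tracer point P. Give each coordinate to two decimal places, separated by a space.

-6.93 2.15

A=(0,0), D=(8.00,0)
B = A + 3.00·(cos157°, sin157°) = (-2.7615, 1.1722)
|BD| = 10.8252
circle(B,8.00) ∩ circle(D,6.00): a=6.7059, h=4.3625
  candidates: C₊=(4.3773,4.7829) cross=47.225; C₋=(3.4325,-3.8908) cross=-47.225
  mode + wants cross > 0 → take C=(4.3773,4.7829) (cross=47.225)
ex = (C−B)/|BC| = (0.8924,0.4513); ey = (-0.4513,0.8924)
P = B + -3.28·ex + 2.76·ey = (-6.9341,2.1547)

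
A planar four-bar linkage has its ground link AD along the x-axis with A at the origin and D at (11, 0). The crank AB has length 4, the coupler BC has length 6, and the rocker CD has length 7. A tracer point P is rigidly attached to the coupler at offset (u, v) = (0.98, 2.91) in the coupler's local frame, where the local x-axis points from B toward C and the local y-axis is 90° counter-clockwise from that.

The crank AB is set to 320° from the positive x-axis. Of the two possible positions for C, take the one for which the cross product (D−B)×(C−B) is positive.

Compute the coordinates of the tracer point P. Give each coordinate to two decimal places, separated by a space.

0.55 -0.81

A=(0,0), D=(11.00,0)
B = A + 4.00·(cos320°, sin320°) = (3.0642, -2.5712)
|BD| = 8.3419
circle(B,6.00) ∩ circle(D,7.00): a=3.3918, h=4.9493
  candidates: C₊=(4.7654,3.1826) cross=41.287; C₋=(7.8163,-6.2341) cross=-41.287
  mode + wants cross > 0 → take C=(4.7654,3.1826) (cross=41.287)
ex = (C−B)/|BC| = (0.2835,0.9590); ey = (-0.9590,0.2835)
P = B + 0.98·ex + 2.91·ey = (0.5515,-0.8063)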